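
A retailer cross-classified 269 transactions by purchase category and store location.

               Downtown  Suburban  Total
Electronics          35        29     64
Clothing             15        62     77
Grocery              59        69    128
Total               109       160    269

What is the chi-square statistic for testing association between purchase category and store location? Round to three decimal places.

Grand total N = 269.
Expected counts (row total × column total / N):
  Electronics, Downtown: 64×109/269 = 25.9331
  Electronics, Suburban: 64×160/269 = 38.0669
  Clothing, Downtown: 77×109/269 = 31.2007
  Clothing, Suburban: 77×160/269 = 45.7993
  Grocery, Downtown: 128×109/269 = 51.8662
  Grocery, Suburban: 128×160/269 = 76.1338
Contributions (O − E)²/E:
  (35 − 25.9331)²/25.9331 = 3.1700
  (29 − 38.0669)²/38.0669 = 2.1596
  (15 − 31.2007)²/31.2007 = 8.4121
  (62 − 45.7993)²/45.7993 = 5.7307
  (59 − 51.8662)²/51.8662 = 0.9812
  (69 − 76.1338)²/76.1338 = 0.6684
χ² = 3.1700 + 2.1596 + 8.4121 + 5.7307 + 0.9812 + 0.6684 = 21.122

21.122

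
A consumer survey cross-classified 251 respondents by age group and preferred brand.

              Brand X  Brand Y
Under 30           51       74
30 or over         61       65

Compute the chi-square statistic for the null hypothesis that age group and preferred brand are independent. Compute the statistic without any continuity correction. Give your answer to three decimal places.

1.472

Row totals: 125, 126. Column totals: 112, 139. Grand total N = 251.
Expected counts (row total × column total / N):
  Under 30, Brand X: 125×112/251 = 55.7769
  Under 30, Brand Y: 125×139/251 = 69.2231
  30 or over, Brand X: 126×112/251 = 56.2231
  30 or over, Brand Y: 126×139/251 = 69.7769
Contributions (O − E)²/E:
  (51 − 55.7769)²/55.7769 = 0.4091
  (74 − 69.2231)²/69.2231 = 0.3296
  (61 − 56.2231)²/56.2231 = 0.4059
  (65 − 69.7769)²/69.7769 = 0.3270
χ² = 0.4091 + 0.3296 + 0.4059 + 0.3270 = 1.472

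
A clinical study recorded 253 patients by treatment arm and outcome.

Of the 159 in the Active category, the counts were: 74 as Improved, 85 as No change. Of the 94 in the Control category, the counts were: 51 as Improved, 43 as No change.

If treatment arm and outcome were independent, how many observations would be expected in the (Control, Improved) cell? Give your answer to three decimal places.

Row total (Control) = 94; column total (Improved) = 125; grand total N = 253.
Expected count = (row total × column total) / N = 94 × 125 / 253 = 46.443.

46.443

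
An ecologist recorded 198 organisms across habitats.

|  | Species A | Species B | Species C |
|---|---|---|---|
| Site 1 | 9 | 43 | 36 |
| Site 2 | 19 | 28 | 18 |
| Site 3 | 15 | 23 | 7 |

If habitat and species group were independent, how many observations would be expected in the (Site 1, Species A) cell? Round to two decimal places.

19.11

Row total (Site 1) = 88; column total (Species A) = 43; grand total N = 198.
Expected count = (row total × column total) / N = 88 × 43 / 198 = 19.11.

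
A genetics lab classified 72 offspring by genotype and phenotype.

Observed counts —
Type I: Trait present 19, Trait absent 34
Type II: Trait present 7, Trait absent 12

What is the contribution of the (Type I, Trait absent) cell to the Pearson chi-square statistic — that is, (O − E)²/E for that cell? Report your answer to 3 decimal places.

Row total (Type I) = 53; column total (Trait absent) = 46; N = 72.
Expected count E = 53 × 46 / 72 = 33.8611.
Contribution = (O − E)²/E = (34 − 33.8611)² / 33.8611 = 0.001.

0.001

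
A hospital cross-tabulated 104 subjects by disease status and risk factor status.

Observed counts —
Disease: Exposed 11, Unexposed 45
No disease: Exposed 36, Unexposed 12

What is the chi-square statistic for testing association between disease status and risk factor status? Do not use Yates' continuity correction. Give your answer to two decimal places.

Row totals: 56, 48. Column totals: 47, 57. Grand total N = 104.
Expected counts (row total × column total / N):
  Disease, Exposed: 56×47/104 = 25.308
  Disease, Unexposed: 56×57/104 = 30.692
  No disease, Exposed: 48×47/104 = 21.692
  No disease, Unexposed: 48×57/104 = 26.308
Contributions (O − E)²/E:
  (11 − 25.308)²/25.308 = 8.0891
  (45 − 30.692)²/30.692 = 6.6701
  (36 − 21.692)²/21.692 = 9.4375
  (12 − 26.308)²/26.308 = 7.7816
χ² = 8.0891 + 6.6701 + 9.4375 + 7.7816 = 31.98

31.98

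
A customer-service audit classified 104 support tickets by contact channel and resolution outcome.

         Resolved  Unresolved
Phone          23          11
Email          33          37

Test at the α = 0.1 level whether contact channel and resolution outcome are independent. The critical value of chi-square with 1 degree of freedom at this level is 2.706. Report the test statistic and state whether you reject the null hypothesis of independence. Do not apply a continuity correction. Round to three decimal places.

3.871; reject H₀

Row totals: 34, 70. Column totals: 56, 48. Grand total N = 104.
Expected counts (row total × column total / N):
  Phone, Resolved: 34×56/104 = 18.30769
  Phone, Unresolved: 34×48/104 = 15.69231
  Email, Resolved: 70×56/104 = 37.69231
  Email, Unresolved: 70×48/104 = 32.30769
Contributions (O − E)²/E:
  (23 − 18.30769)²/18.30769 = 1.2027
  (11 − 15.69231)²/15.69231 = 1.4031
  (33 − 37.69231)²/37.69231 = 0.5841
  (37 − 32.30769)²/32.30769 = 0.6815
χ² = 1.2027 + 1.4031 + 0.5841 + 0.6815 = 3.871
df = (2−1)(2−1) = 1. Since 3.871 > 2.706, reject the null hypothesis of independence at α = 0.1.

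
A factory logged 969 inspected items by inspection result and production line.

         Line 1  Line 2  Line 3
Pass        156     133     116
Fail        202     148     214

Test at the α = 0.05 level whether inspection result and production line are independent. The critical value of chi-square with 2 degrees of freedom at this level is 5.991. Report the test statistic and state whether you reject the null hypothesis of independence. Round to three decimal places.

9.994; reject H₀

Row totals: 405, 564. Column totals: 358, 281, 330. Grand total N = 969.
Expected counts (row total × column total / N):
  Pass, Line 1: 405×358/969 = 149.6285
  Pass, Line 2: 405×281/969 = 117.4458
  Pass, Line 3: 405×330/969 = 137.9257
  Fail, Line 1: 564×358/969 = 208.3715
  Fail, Line 2: 564×281/969 = 163.5542
  Fail, Line 3: 564×330/969 = 192.0743
Contributions (O − E)²/E:
  (156 − 149.6285)²/149.6285 = 0.2713
  (133 − 117.4458)²/117.4458 = 2.0600
  (116 − 137.9257)²/137.9257 = 3.4855
  (202 − 208.3715)²/208.3715 = 0.1948
  (148 − 163.5542)²/163.5542 = 1.4792
  (214 − 192.0743)²/192.0743 = 2.5029
χ² = 0.2713 + 2.0600 + 3.4855 + 0.1948 + 1.4792 + 2.5029 = 9.994
df = (2−1)(3−1) = 2. Since 9.994 > 5.991, reject the null hypothesis of independence at α = 0.05.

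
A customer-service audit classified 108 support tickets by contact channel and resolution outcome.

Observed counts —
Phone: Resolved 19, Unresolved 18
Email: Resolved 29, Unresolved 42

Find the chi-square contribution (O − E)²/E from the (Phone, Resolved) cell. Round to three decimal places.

Row total (Phone) = 37; column total (Resolved) = 48; N = 108.
Expected count E = 37 × 48 / 108 = 16.44444.
Contribution = (O − E)²/E = (19 − 16.44444)² / 16.44444 = 0.397.

0.397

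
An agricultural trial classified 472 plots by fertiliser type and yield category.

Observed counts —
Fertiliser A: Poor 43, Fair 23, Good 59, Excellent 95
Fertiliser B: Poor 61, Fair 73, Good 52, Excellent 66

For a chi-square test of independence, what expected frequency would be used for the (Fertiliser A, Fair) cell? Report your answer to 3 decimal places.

Row total (Fertiliser A) = 220; column total (Fair) = 96; grand total N = 472.
Expected count = (row total × column total) / N = 220 × 96 / 472 = 44.746.

44.746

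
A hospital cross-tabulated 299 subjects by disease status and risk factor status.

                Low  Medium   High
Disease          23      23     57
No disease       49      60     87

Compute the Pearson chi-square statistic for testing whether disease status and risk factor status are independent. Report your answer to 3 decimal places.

Row totals: 103, 196. Column totals: 72, 83, 144. Grand total N = 299.
Expected counts (row total × column total / N):
  Disease, Low: 103×72/299 = 24.8027
  Disease, Medium: 103×83/299 = 28.5920
  Disease, High: 103×144/299 = 49.6054
  No disease, Low: 196×72/299 = 47.1973
  No disease, Medium: 196×83/299 = 54.4080
  No disease, High: 196×144/299 = 94.3946
Contributions (O − E)²/E:
  (23 − 24.8027)²/24.8027 = 0.1310
  (23 − 28.5920)²/28.5920 = 1.0937
  (57 − 49.6054)²/49.6054 = 1.1023
  (49 − 47.1973)²/47.1973 = 0.0689
  (60 − 54.4080)²/54.4080 = 0.5747
  (87 − 94.3946)²/94.3946 = 0.5793
χ² = 0.1310 + 1.0937 + 1.1023 + 0.0689 + 0.5747 + 0.5793 = 3.550

3.550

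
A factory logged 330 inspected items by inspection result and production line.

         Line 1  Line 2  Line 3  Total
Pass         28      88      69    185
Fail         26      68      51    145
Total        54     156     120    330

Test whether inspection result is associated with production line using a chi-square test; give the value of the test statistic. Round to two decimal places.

Grand total N = 330.
Expected counts (row total × column total / N):
  Pass, Line 1: 185×54/330 = 30.273
  Pass, Line 2: 185×156/330 = 87.455
  Pass, Line 3: 185×120/330 = 67.273
  Fail, Line 1: 145×54/330 = 23.727
  Fail, Line 2: 145×156/330 = 68.545
  Fail, Line 3: 145×120/330 = 52.727
Contributions (O − E)²/E:
  (28 − 30.273)²/30.273 = 0.1707
  (88 − 87.455)²/87.455 = 0.0034
  (69 − 67.273)²/67.273 = 0.0443
  (26 − 23.727)²/23.727 = 0.2177
  (68 − 68.545)²/68.545 = 0.0043
  (51 − 52.727)²/52.727 = 0.0566
χ² = 0.1707 + 0.0034 + 0.0443 + 0.2177 + 0.0043 + 0.0566 = 0.50

0.50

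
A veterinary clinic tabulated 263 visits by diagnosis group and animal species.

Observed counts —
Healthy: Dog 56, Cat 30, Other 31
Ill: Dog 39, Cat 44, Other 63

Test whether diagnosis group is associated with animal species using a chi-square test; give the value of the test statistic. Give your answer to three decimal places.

13.551

Row totals: 117, 146. Column totals: 95, 74, 94. Grand total N = 263.
Expected counts (row total × column total / N):
  Healthy, Dog: 117×95/263 = 42.26236
  Healthy, Cat: 117×74/263 = 32.92015
  Healthy, Other: 117×94/263 = 41.81749
  Ill, Dog: 146×95/263 = 52.73764
  Ill, Cat: 146×74/263 = 41.07985
  Ill, Other: 146×94/263 = 52.18251
Contributions (O − E)²/E:
  (56 − 42.26236)²/42.26236 = 4.4655
  (30 − 32.92015)²/32.92015 = 0.2590
  (31 − 41.81749)²/41.81749 = 2.7983
  (39 − 52.73764)²/52.73764 = 3.5785
  (44 − 41.07985)²/41.07985 = 0.2076
  (63 − 52.18251)²/52.18251 = 2.2425
χ² = 4.4655 + 0.2590 + 2.7983 + 3.5785 + 0.2076 + 2.2425 = 13.551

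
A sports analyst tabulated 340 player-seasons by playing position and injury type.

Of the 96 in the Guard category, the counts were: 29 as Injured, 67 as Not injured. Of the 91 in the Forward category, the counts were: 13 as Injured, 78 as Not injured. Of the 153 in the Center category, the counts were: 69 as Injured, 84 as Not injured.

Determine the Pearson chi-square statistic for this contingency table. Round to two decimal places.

Row totals: 96, 91, 153. Column totals: 111, 229. Grand total N = 340.
Expected counts (row total × column total / N):
  Guard, Injured: 96×111/340 = 31.341
  Guard, Not injured: 96×229/340 = 64.659
  Forward, Injured: 91×111/340 = 29.709
  Forward, Not injured: 91×229/340 = 61.291
  Center, Injured: 153×111/340 = 49.950
  Center, Not injured: 153×229/340 = 103.050
Contributions (O − E)²/E:
  (29 − 31.341)²/31.341 = 0.1749
  (67 − 64.659)²/64.659 = 0.0848
  (13 − 29.709)²/29.709 = 9.3975
  (78 − 61.291)²/61.291 = 4.5552
  (69 − 49.950)²/49.950 = 7.2653
  (84 − 103.050)²/103.050 = 3.5216
χ² = 0.1749 + 0.0848 + 9.3975 + 4.5552 + 7.2653 + 3.5216 = 25.00

25.00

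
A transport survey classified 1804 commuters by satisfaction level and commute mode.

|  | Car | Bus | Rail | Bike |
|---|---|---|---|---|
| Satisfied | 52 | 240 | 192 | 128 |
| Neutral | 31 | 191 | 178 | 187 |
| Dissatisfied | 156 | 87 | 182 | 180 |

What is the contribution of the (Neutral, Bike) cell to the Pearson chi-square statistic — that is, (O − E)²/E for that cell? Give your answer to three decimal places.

Row total (Neutral) = 587; column total (Bike) = 495; N = 1804.
Expected count E = 587 × 495 / 1804 = 161.06707.
Contribution = (O − E)²/E = (187 − 161.06707)² / 161.06707 = 4.175.

4.175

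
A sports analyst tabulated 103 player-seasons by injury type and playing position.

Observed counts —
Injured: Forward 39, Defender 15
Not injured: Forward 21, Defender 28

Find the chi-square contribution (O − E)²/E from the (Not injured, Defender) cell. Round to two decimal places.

2.78

Row total (Not injured) = 49; column total (Defender) = 43; N = 103.
Expected count E = 49 × 43 / 103 = 20.456.
Contribution = (O − E)²/E = (28 − 20.456)² / 20.456 = 2.78.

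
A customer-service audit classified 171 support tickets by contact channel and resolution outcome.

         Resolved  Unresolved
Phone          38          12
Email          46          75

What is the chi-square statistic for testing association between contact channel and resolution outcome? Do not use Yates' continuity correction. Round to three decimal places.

20.424

Row totals: 50, 121. Column totals: 84, 87. Grand total N = 171.
Expected counts (row total × column total / N):
  Phone, Resolved: 50×84/171 = 24.5614
  Phone, Unresolved: 50×87/171 = 25.4386
  Email, Resolved: 121×84/171 = 59.4386
  Email, Unresolved: 121×87/171 = 61.5614
Contributions (O − E)²/E:
  (38 − 24.5614)²/24.5614 = 7.3528
  (12 − 25.4386)²/25.4386 = 7.0993
  (46 − 59.4386)²/59.4386 = 3.0384
  (75 − 61.5614)²/61.5614 = 2.9336
χ² = 7.3528 + 7.0993 + 3.0384 + 2.9336 = 20.424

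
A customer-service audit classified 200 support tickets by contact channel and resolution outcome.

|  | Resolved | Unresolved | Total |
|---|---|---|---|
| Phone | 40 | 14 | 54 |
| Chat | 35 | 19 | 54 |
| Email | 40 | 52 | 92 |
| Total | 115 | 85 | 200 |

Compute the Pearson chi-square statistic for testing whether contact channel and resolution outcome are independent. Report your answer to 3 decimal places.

14.654

Grand total N = 200.
Expected counts (row total × column total / N):
  Phone, Resolved: 54×115/200 = 31.0500
  Phone, Unresolved: 54×85/200 = 22.9500
  Chat, Resolved: 54×115/200 = 31.0500
  Chat, Unresolved: 54×85/200 = 22.9500
  Email, Resolved: 92×115/200 = 52.9000
  Email, Unresolved: 92×85/200 = 39.1000
Contributions (O − E)²/E:
  (40 − 31.0500)²/31.0500 = 2.5798
  (14 − 22.9500)²/22.9500 = 3.4903
  (35 − 31.0500)²/31.0500 = 0.5025
  (19 − 22.9500)²/22.9500 = 0.6798
  (40 − 52.9000)²/52.9000 = 3.1457
  (52 − 39.1000)²/39.1000 = 4.2560
χ² = 2.5798 + 3.4903 + 0.5025 + 0.6798 + 3.1457 + 4.2560 = 14.654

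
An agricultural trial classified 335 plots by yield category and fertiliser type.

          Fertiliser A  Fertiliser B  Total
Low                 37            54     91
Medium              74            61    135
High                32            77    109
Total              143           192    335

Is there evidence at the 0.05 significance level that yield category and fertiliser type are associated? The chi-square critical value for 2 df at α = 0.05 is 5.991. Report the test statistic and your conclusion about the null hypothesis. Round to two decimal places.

Grand total N = 335.
Expected counts (row total × column total / N):
  Low, Fertiliser A: 91×143/335 = 38.845
  Low, Fertiliser B: 91×192/335 = 52.155
  Medium, Fertiliser A: 135×143/335 = 57.627
  Medium, Fertiliser B: 135×192/335 = 77.373
  High, Fertiliser A: 109×143/335 = 46.528
  High, Fertiliser B: 109×192/335 = 62.472
Contributions (O − E)²/E:
  (37 − 38.845)²/38.845 = 0.0876
  (54 − 52.155)²/52.155 = 0.0653
  (74 − 57.627)²/57.627 = 4.6519
  (61 − 77.373)²/77.373 = 3.4647
  (32 − 46.528)²/46.528 = 4.5363
  (77 − 62.472)²/62.472 = 3.3785
χ² = 0.0876 + 0.0653 + 4.6519 + 3.4647 + 4.5363 + 3.3785 = 16.18
df = (3−1)(2−1) = 2. Since 16.18 > 5.991, reject the null hypothesis of independence at α = 0.05.

16.18; reject H₀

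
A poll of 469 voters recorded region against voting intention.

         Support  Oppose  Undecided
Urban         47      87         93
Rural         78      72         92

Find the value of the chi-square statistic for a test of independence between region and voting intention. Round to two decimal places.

Row totals: 227, 242. Column totals: 125, 159, 185. Grand total N = 469.
Expected counts (row total × column total / N):
  Urban, Support: 227×125/469 = 60.501
  Urban, Oppose: 227×159/469 = 76.957
  Urban, Undecided: 227×185/469 = 89.542
  Rural, Support: 242×125/469 = 64.499
  Rural, Oppose: 242×159/469 = 82.043
  Rural, Undecided: 242×185/469 = 95.458
Contributions (O − E)²/E:
  (47 − 60.501)²/60.501 = 3.0128
  (87 − 76.957)²/76.957 = 1.3106
  (93 − 89.542)²/89.542 = 0.1335
  (78 − 64.499)²/64.499 = 2.8260
  (72 − 82.043)²/82.043 = 1.2294
  (92 − 95.458)²/95.458 = 0.1253
χ² = 3.0128 + 1.3106 + 0.1335 + 2.8260 + 1.2294 + 0.1253 = 8.64

8.64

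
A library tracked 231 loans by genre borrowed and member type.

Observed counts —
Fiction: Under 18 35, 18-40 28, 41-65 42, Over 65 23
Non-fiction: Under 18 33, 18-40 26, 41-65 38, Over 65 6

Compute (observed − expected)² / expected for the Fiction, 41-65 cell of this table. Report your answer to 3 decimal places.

Row total (Fiction) = 128; column total (41-65) = 80; N = 231.
Expected count E = 128 × 80 / 231 = 44.3290.
Contribution = (O − E)²/E = (42 − 44.3290)² / 44.3290 = 0.122.

0.122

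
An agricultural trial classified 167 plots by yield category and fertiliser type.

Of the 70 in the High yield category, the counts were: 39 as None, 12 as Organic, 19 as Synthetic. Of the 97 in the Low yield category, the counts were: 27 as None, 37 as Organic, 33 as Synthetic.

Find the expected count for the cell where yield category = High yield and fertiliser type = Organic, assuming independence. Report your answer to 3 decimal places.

Row total (High yield) = 70; column total (Organic) = 49; grand total N = 167.
Expected count = (row total × column total) / N = 70 × 49 / 167 = 20.539.

20.539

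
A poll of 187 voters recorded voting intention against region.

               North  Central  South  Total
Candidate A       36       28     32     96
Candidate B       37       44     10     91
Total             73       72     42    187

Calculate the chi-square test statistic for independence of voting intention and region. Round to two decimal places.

Grand total N = 187.
Expected counts (row total × column total / N):
  Candidate A, North: 96×73/187 = 37.476
  Candidate A, Central: 96×72/187 = 36.963
  Candidate A, South: 96×42/187 = 21.561
  Candidate B, North: 91×73/187 = 35.524
  Candidate B, Central: 91×72/187 = 35.037
  Candidate B, South: 91×42/187 = 20.439
Contributions (O − E)²/E:
  (36 − 37.476)²/37.476 = 0.0581
  (28 − 36.963)²/36.963 = 2.1734
  (32 − 21.561)²/21.561 = 5.0542
  (37 − 35.524)²/35.524 = 0.0613
  (44 − 35.037)²/35.037 = 2.2929
  (10 − 20.439)²/20.439 = 5.3316
χ² = 0.0581 + 2.1734 + 5.0542 + 0.0613 + 2.2929 + 5.3316 = 14.97

14.97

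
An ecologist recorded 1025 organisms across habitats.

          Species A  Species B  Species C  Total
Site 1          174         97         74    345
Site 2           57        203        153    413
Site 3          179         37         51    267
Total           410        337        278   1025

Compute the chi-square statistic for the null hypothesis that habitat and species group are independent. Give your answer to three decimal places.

219.521

Grand total N = 1025.
Expected counts (row total × column total / N):
  Site 1, Species A: 345×410/1025 = 138.00000
  Site 1, Species B: 345×337/1025 = 113.42927
  Site 1, Species C: 345×278/1025 = 93.57073
  Site 2, Species A: 413×410/1025 = 165.20000
  Site 2, Species B: 413×337/1025 = 135.78634
  Site 2, Species C: 413×278/1025 = 112.01366
  Site 3, Species A: 267×410/1025 = 106.80000
  Site 3, Species B: 267×337/1025 = 87.78439
  Site 3, Species C: 267×278/1025 = 72.41561
Contributions (O − E)²/E:
  (174 − 138.00000)²/138.00000 = 9.3913
  (97 − 113.42927)²/113.42927 = 2.3796
  (74 − 93.57073)²/93.57073 = 4.0933
  (57 − 165.20000)²/165.20000 = 70.8671
  (203 − 135.78634)²/135.78634 = 33.2705
  (153 − 112.01366)²/112.01366 = 14.9971
  (179 − 106.80000)²/106.80000 = 48.8094
  (37 − 87.78439)²/87.78439 = 29.3794
  (51 − 72.41561)²/72.41561 = 6.3333
χ² = 9.3913 + 2.3796 + 4.0933 + 70.8671 + 33.2705 + 14.9971 + 48.8094 + 29.3794 + 6.3333 = 219.521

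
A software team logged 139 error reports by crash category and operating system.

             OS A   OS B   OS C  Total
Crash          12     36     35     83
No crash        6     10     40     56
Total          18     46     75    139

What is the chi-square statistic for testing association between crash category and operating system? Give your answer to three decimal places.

12.246

Grand total N = 139.
Expected counts (row total × column total / N):
  Crash, OS A: 83×18/139 = 10.74820
  Crash, OS B: 83×46/139 = 27.46763
  Crash, OS C: 83×75/139 = 44.78417
  No crash, OS A: 56×18/139 = 7.25180
  No crash, OS B: 56×46/139 = 18.53237
  No crash, OS C: 56×75/139 = 30.21583
Contributions (O − E)²/E:
  (12 − 10.74820)²/10.74820 = 0.1458
  (36 − 27.46763)²/27.46763 = 2.6504
  (35 − 44.78417)²/44.78417 = 2.1376
  (6 − 7.25180)²/7.25180 = 0.2161
  (10 − 18.53237)²/18.53237 = 3.9283
  (40 − 30.21583)²/30.21583 = 3.1682
χ² = 0.1458 + 2.6504 + 2.1376 + 0.2161 + 3.9283 + 3.1682 = 12.246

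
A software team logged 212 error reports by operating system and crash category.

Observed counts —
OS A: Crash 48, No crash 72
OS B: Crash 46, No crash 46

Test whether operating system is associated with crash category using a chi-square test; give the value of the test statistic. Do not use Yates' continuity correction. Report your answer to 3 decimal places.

2.110

Row totals: 120, 92. Column totals: 94, 118. Grand total N = 212.
Expected counts (row total × column total / N):
  OS A, Crash: 120×94/212 = 53.2075
  OS A, No crash: 120×118/212 = 66.7925
  OS B, Crash: 92×94/212 = 40.7925
  OS B, No crash: 92×118/212 = 51.2075
Contributions (O − E)²/E:
  (48 − 53.2075)²/53.2075 = 0.5097
  (72 − 66.7925)²/66.7925 = 0.4060
  (46 − 40.7925)²/40.7925 = 0.6648
  (46 − 51.2075)²/51.2075 = 0.5296
χ² = 0.5097 + 0.4060 + 0.6648 + 0.5296 = 2.110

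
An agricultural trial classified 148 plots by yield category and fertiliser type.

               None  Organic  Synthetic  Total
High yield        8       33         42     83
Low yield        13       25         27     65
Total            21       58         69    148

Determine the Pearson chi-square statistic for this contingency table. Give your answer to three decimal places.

3.416

Grand total N = 148.
Expected counts (row total × column total / N):
  High yield, None: 83×21/148 = 11.7770
  High yield, Organic: 83×58/148 = 32.5270
  High yield, Synthetic: 83×69/148 = 38.6959
  Low yield, None: 65×21/148 = 9.2230
  Low yield, Organic: 65×58/148 = 25.4730
  Low yield, Synthetic: 65×69/148 = 30.3041
Contributions (O − E)²/E:
  (8 − 11.7770)²/11.7770 = 1.2113
  (33 − 32.5270)²/32.5270 = 0.0069
  (42 − 38.6959)²/38.6959 = 0.2821
  (13 − 9.2230)²/9.2230 = 1.5468
  (25 − 25.4730)²/25.4730 = 0.0088
  (27 − 30.3041)²/30.3041 = 0.3603
χ² = 1.2113 + 0.0069 + 0.2821 + 1.5468 + 0.0088 + 0.3603 = 3.416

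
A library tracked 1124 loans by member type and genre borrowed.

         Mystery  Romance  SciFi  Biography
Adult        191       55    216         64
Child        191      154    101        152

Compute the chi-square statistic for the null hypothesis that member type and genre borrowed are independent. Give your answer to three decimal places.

Row totals: 526, 598. Column totals: 382, 209, 317, 216. Grand total N = 1124.
Expected counts (row total × column total / N):
  Adult, Mystery: 526×382/1124 = 178.7651
  Adult, Romance: 526×209/1124 = 97.8060
  Adult, SciFi: 526×317/1124 = 148.3470
  Adult, Biography: 526×216/1124 = 101.0819
  Child, Mystery: 598×382/1124 = 203.2349
  Child, Romance: 598×209/1124 = 111.1940
  Child, SciFi: 598×317/1124 = 168.6530
  Child, Biography: 598×216/1124 = 114.9181
Contributions (O − E)²/E:
  (191 − 178.7651)²/178.7651 = 0.8374
  (55 − 97.8060)²/97.8060 = 18.7346
  (216 − 148.3470)²/148.3470 = 30.8529
  (64 − 101.0819)²/101.0819 = 13.6035
  (191 − 203.2349)²/203.2349 = 0.7366
  (154 − 111.1940)²/111.1940 = 16.4789
  (101 − 168.6530)²/168.6530 = 27.1381
  (152 − 114.9181)²/114.9181 = 11.9656
χ² = 0.8374 + 18.7346 + 30.8529 + 13.6035 + 0.7366 + 16.4789 + 27.1381 + 11.9656 = 120.348

120.348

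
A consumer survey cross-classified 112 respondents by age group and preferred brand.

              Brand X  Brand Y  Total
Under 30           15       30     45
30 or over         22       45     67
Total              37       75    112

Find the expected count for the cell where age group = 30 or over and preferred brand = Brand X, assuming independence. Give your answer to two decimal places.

22.13

Row total (30 or over) = 67; column total (Brand X) = 37; grand total N = 112.
Expected count = (row total × column total) / N = 67 × 37 / 112 = 22.13.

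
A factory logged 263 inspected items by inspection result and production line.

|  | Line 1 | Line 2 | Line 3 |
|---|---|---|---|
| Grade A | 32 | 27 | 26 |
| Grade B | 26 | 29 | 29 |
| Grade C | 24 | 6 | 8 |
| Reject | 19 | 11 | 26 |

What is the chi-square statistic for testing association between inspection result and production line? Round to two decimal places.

17.49

Row totals: 85, 84, 38, 56. Column totals: 101, 73, 89. Grand total N = 263.
Expected counts (row total × column total / N):
  Grade A, Line 1: 85×101/263 = 32.643
  Grade A, Line 2: 85×73/263 = 23.593
  Grade A, Line 3: 85×89/263 = 28.764
  Grade B, Line 1: 84×101/263 = 32.259
  Grade B, Line 2: 84×73/263 = 23.316
  Grade B, Line 3: 84×89/263 = 28.426
  Grade C, Line 1: 38×101/263 = 14.593
  Grade C, Line 2: 38×73/263 = 10.548
  Grade C, Line 3: 38×89/263 = 12.859
  Reject, Line 1: 56×101/263 = 21.506
  Reject, Line 2: 56×73/263 = 15.544
  Reject, Line 3: 56×89/263 = 18.951
Contributions (O − E)²/E:
  (32 − 32.643)²/32.643 = 0.0127
  (27 − 23.593)²/23.593 = 0.4920
  (26 − 28.764)²/28.764 = 0.2656
  (26 − 32.259)²/32.259 = 1.2144
  (29 − 23.316)²/23.316 = 1.3857
  (29 − 28.426)²/28.426 = 0.0116
  (24 − 14.593)²/14.593 = 6.0640
  (6 − 10.548)²/10.548 = 1.9610
  (8 − 12.859)²/12.859 = 1.8361
  (19 − 21.506)²/21.506 = 0.2920
  (11 − 15.544)²/15.544 = 1.3284
  (26 − 18.951)²/18.951 = 2.6219
χ² = 0.0127 + 0.4920 + 0.2656 + 1.2144 + 1.3857 + 0.0116 + 6.0640 + 1.9610 + 1.8361 + 0.2920 + 1.3284 + 2.6219 = 17.49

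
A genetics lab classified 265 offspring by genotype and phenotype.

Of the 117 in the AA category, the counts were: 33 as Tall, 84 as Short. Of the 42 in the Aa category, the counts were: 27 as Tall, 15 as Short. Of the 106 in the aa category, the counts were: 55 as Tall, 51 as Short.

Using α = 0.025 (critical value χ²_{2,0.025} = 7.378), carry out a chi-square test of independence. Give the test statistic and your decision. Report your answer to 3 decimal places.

Row totals: 117, 42, 106. Column totals: 115, 150. Grand total N = 265.
Expected counts (row total × column total / N):
  AA, Tall: 117×115/265 = 50.7736
  AA, Short: 117×150/265 = 66.2264
  Aa, Tall: 42×115/265 = 18.2264
  Aa, Short: 42×150/265 = 23.7736
  aa, Tall: 106×115/265 = 46.0000
  aa, Short: 106×150/265 = 60.0000
Contributions (O − E)²/E:
  (33 − 50.7736)²/50.7736 = 6.2218
  (84 − 66.2264)²/66.2264 = 4.7700
  (27 − 18.2264)²/18.2264 = 4.2233
  (15 − 23.7736)²/23.7736 = 3.2379
  (55 − 46.0000)²/46.0000 = 1.7609
  (51 − 60.0000)²/60.0000 = 1.3500
χ² = 6.2218 + 4.7700 + 4.2233 + 3.2379 + 1.7609 + 1.3500 = 21.564
df = (3−1)(2−1) = 2. Since 21.564 > 7.378, reject the null hypothesis of independence at α = 0.025.

21.564; reject H₀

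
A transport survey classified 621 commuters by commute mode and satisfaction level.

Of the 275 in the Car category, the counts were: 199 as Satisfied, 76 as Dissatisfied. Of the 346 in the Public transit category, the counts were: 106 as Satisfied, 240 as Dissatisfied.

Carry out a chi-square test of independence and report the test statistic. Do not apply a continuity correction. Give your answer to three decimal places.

Row totals: 275, 346. Column totals: 305, 316. Grand total N = 621.
Expected counts (row total × column total / N):
  Car, Satisfied: 275×305/621 = 135.0644
  Car, Dissatisfied: 275×316/621 = 139.9356
  Public transit, Satisfied: 346×305/621 = 169.9356
  Public transit, Dissatisfied: 346×316/621 = 176.0644
Contributions (O − E)²/E:
  (199 − 135.0644)²/135.0644 = 30.2653
  (76 − 139.9356)²/139.9356 = 29.2117
  (106 − 169.9356)²/169.9356 = 24.0548
  (240 − 176.0644)²/176.0644 = 23.2174
χ² = 30.2653 + 29.2117 + 24.0548 + 23.2174 = 106.749

106.749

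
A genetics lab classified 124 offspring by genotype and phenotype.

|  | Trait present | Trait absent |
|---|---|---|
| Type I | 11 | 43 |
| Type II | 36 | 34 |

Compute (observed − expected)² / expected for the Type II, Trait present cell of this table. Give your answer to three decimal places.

3.378

Row total (Type II) = 70; column total (Trait present) = 47; N = 124.
Expected count E = 70 × 47 / 124 = 26.5323.
Contribution = (O − E)²/E = (36 − 26.5323)² / 26.5323 = 3.378.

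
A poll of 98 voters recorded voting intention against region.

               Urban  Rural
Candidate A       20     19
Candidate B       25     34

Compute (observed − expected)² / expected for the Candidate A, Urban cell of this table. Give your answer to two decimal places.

0.24

Row total (Candidate A) = 39; column total (Urban) = 45; N = 98.
Expected count E = 39 × 45 / 98 = 17.908.
Contribution = (O − E)²/E = (20 − 17.908)² / 17.908 = 0.24.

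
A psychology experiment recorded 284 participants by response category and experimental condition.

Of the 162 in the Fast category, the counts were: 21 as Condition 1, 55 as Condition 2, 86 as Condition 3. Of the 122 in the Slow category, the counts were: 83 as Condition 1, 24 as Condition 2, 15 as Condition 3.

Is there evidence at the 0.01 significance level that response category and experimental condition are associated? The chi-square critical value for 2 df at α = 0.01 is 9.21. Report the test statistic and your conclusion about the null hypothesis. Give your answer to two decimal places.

95.29; reject H₀

Row totals: 162, 122. Column totals: 104, 79, 101. Grand total N = 284.
Expected counts (row total × column total / N):
  Fast, Condition 1: 162×104/284 = 59.3239
  Fast, Condition 2: 162×79/284 = 45.0634
  Fast, Condition 3: 162×101/284 = 57.6127
  Slow, Condition 1: 122×104/284 = 44.6761
  Slow, Condition 2: 122×79/284 = 33.9366
  Slow, Condition 3: 122×101/284 = 43.3873
Contributions (O − E)²/E:
  (21 − 59.3239)²/59.3239 = 24.7577
  (55 − 45.0634)²/45.0634 = 2.1910
  (86 − 57.6127)²/57.6127 = 13.9872
  (83 − 44.6761)²/44.6761 = 32.8749
  (24 − 33.9366)²/33.9366 = 2.9094
  (15 − 43.3873)²/43.3873 = 18.5731
χ² = 24.7577 + 2.1910 + 13.9872 + 32.8749 + 2.9094 + 18.5731 = 95.29
df = (2−1)(3−1) = 2. Since 95.29 > 9.21, reject the null hypothesis of independence at α = 0.01.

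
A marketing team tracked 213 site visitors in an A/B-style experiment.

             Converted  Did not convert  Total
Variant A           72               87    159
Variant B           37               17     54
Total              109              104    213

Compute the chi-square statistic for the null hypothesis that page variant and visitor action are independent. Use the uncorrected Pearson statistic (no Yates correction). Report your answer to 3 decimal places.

8.710

Grand total N = 213.
Expected counts (row total × column total / N):
  Variant A, Converted: 159×109/213 = 81.3662
  Variant A, Did not convert: 159×104/213 = 77.6338
  Variant B, Converted: 54×109/213 = 27.6338
  Variant B, Did not convert: 54×104/213 = 26.3662
Contributions (O − E)²/E:
  (72 − 81.3662)²/81.3662 = 1.0782
  (87 − 77.6338)²/77.6338 = 1.1300
  (37 − 27.6338)²/27.6338 = 3.1746
  (17 − 26.3662)²/26.3662 = 3.3272
χ² = 1.0782 + 1.1300 + 3.1746 + 3.3272 = 8.710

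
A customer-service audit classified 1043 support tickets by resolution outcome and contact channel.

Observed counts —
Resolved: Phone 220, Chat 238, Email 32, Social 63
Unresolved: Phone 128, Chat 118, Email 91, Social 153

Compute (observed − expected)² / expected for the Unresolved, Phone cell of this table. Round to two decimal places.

7.70

Row total (Unresolved) = 490; column total (Phone) = 348; N = 1043.
Expected count E = 490 × 348 / 1043 = 163.490.
Contribution = (O − E)²/E = (128 − 163.490)² / 163.490 = 7.70.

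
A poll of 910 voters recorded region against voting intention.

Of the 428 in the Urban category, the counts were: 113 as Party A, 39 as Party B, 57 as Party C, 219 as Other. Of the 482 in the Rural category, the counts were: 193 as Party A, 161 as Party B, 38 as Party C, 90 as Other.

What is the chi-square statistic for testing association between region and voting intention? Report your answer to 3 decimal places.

Row totals: 428, 482. Column totals: 306, 200, 95, 309. Grand total N = 910.
Expected counts (row total × column total / N):
  Urban, Party A: 428×306/910 = 143.9209
  Urban, Party B: 428×200/910 = 94.0659
  Urban, Party C: 428×95/910 = 44.6813
  Urban, Other: 428×309/910 = 145.3319
  Rural, Party A: 482×306/910 = 162.0791
  Rural, Party B: 482×200/910 = 105.9341
  Rural, Party C: 482×95/910 = 50.3187
  Rural, Other: 482×309/910 = 163.6681
Contributions (O − E)²/E:
  (113 − 143.9209)²/143.9209 = 6.6432
  (39 − 94.0659)²/94.0659 = 32.2354
  (57 − 44.6813)²/44.6813 = 3.3963
  (219 − 145.3319)²/145.3319 = 37.3420
  (193 − 162.0791)²/162.0791 = 5.8990
  (161 − 105.9341)²/105.9341 = 28.6240
  (38 − 50.3187)²/50.3187 = 3.0158
  (90 − 163.6681)²/163.6681 = 33.1585
χ² = 6.6432 + 32.2354 + 3.3963 + 37.3420 + 5.8990 + 28.6240 + 3.0158 + 33.1585 = 150.314

150.314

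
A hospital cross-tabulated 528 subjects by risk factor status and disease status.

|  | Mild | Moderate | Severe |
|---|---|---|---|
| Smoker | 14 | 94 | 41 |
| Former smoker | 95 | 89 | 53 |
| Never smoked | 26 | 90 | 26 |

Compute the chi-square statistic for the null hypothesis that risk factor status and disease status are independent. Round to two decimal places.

57.09

Row totals: 149, 237, 142. Column totals: 135, 273, 120. Grand total N = 528.
Expected counts (row total × column total / N):
  Smoker, Mild: 149×135/528 = 38.097
  Smoker, Moderate: 149×273/528 = 77.040
  Smoker, Severe: 149×120/528 = 33.864
  Former smoker, Mild: 237×135/528 = 60.597
  Former smoker, Moderate: 237×273/528 = 122.540
  Former smoker, Severe: 237×120/528 = 53.864
  Never smoked, Mild: 142×135/528 = 36.307
  Never smoked, Moderate: 142×273/528 = 73.420
  Never smoked, Severe: 142×120/528 = 32.273
Contributions (O − E)²/E:
  (14 − 38.097)²/38.097 = 15.2418
  (94 − 77.040)²/77.040 = 3.7337
  (41 − 33.864)²/33.864 = 1.5037
  (95 − 60.597)²/60.597 = 19.5318
  (89 − 122.540)²/122.540 = 9.1801
  (53 − 53.864)²/53.864 = 0.0139
  (26 − 36.307)²/36.307 = 2.9260
  (90 − 73.420)²/73.420 = 3.7442
  (26 − 32.273)²/32.273 = 1.2193
χ² = 15.2418 + 3.7337 + 1.5037 + 19.5318 + 9.1801 + 0.0139 + 2.9260 + 3.7442 + 1.2193 = 57.09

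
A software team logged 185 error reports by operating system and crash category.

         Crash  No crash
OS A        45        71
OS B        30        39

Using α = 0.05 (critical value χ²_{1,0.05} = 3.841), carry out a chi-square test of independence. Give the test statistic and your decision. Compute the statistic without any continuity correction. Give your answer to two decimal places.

0.39; fail to reject H₀

Row totals: 116, 69. Column totals: 75, 110. Grand total N = 185.
Expected counts (row total × column total / N):
  OS A, Crash: 116×75/185 = 47.027
  OS A, No crash: 116×110/185 = 68.973
  OS B, Crash: 69×75/185 = 27.973
  OS B, No crash: 69×110/185 = 41.027
Contributions (O − E)²/E:
  (45 − 47.027)²/47.027 = 0.0874
  (71 − 68.973)²/68.973 = 0.0596
  (30 − 27.973)²/27.973 = 0.1469
  (39 − 41.027)²/41.027 = 0.1001
χ² = 0.0874 + 0.0596 + 0.1469 + 0.1001 = 0.39
df = (2−1)(2−1) = 1. Since 0.39 < 3.841, fail to reject the null hypothesis of independence at α = 0.05.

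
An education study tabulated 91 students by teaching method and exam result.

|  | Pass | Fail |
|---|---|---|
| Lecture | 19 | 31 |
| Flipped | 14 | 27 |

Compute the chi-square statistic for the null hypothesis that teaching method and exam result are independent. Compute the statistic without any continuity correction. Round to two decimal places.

0.14

Row totals: 50, 41. Column totals: 33, 58. Grand total N = 91.
Expected counts (row total × column total / N):
  Lecture, Pass: 50×33/91 = 18.132
  Lecture, Fail: 50×58/91 = 31.868
  Flipped, Pass: 41×33/91 = 14.868
  Flipped, Fail: 41×58/91 = 26.132
Contributions (O − E)²/E:
  (19 − 18.132)²/18.132 = 0.0416
  (31 − 31.868)²/31.868 = 0.0236
  (14 − 14.868)²/14.868 = 0.0507
  (27 − 26.132)²/26.132 = 0.0288
χ² = 0.0416 + 0.0236 + 0.0507 + 0.0288 = 0.14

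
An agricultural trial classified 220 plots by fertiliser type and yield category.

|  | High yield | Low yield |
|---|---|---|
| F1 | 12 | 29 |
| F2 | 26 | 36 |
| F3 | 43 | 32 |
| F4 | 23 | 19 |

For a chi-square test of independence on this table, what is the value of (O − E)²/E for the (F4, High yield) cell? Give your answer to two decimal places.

Row total (F4) = 42; column total (High yield) = 104; N = 220.
Expected count E = 42 × 104 / 220 = 19.855.
Contribution = (O − E)²/E = (23 − 19.855)² / 19.855 = 0.50.

0.50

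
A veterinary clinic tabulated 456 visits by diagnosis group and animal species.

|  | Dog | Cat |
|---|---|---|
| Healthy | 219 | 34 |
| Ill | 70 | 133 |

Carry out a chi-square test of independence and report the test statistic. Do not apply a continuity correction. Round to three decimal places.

131.609

Row totals: 253, 203. Column totals: 289, 167. Grand total N = 456.
Expected counts (row total × column total / N):
  Healthy, Dog: 253×289/456 = 160.3443
  Healthy, Cat: 253×167/456 = 92.6557
  Ill, Dog: 203×289/456 = 128.6557
  Ill, Cat: 203×167/456 = 74.3443
Contributions (O − E)²/E:
  (219 − 160.3443)²/160.3443 = 21.4569
  (34 − 92.6557)²/92.6557 = 37.1320
  (70 − 128.6557)²/128.6557 = 26.7418
  (133 − 74.3443)²/74.3443 = 46.2778
χ² = 21.4569 + 37.1320 + 26.7418 + 46.2778 = 131.609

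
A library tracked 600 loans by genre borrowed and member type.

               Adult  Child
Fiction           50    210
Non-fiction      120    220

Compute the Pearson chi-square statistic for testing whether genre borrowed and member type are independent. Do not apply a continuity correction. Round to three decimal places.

Row totals: 260, 340. Column totals: 170, 430. Grand total N = 600.
Expected counts (row total × column total / N):
  Fiction, Adult: 260×170/600 = 73.6667
  Fiction, Child: 260×430/600 = 186.3333
  Non-fiction, Adult: 340×170/600 = 96.3333
  Non-fiction, Child: 340×430/600 = 243.6667
Contributions (O − E)²/E:
  (50 − 73.6667)²/73.6667 = 7.6033
  (210 − 186.3333)²/186.3333 = 3.0060
  (120 − 96.3333)²/96.3333 = 5.8143
  (220 − 243.6667)²/243.6667 = 2.2987
χ² = 7.6033 + 3.0060 + 5.8143 + 2.2987 = 18.722

18.722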